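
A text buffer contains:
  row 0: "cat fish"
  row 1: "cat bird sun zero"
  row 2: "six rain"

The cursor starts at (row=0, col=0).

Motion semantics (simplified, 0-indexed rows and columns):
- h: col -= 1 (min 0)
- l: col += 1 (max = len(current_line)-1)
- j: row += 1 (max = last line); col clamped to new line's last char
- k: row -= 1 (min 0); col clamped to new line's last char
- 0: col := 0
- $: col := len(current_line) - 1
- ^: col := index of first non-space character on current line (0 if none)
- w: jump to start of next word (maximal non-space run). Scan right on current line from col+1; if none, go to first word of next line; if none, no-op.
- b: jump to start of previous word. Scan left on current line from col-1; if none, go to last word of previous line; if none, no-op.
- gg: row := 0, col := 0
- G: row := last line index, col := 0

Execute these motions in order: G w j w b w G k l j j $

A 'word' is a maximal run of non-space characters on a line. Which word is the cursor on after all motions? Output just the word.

After 1 (G): row=2 col=0 char='s'
After 2 (w): row=2 col=4 char='r'
After 3 (j): row=2 col=4 char='r'
After 4 (w): row=2 col=4 char='r'
After 5 (b): row=2 col=0 char='s'
After 6 (w): row=2 col=4 char='r'
After 7 (G): row=2 col=0 char='s'
After 8 (k): row=1 col=0 char='c'
After 9 (l): row=1 col=1 char='a'
After 10 (j): row=2 col=1 char='i'
After 11 (j): row=2 col=1 char='i'
After 12 ($): row=2 col=7 char='n'

Answer: rain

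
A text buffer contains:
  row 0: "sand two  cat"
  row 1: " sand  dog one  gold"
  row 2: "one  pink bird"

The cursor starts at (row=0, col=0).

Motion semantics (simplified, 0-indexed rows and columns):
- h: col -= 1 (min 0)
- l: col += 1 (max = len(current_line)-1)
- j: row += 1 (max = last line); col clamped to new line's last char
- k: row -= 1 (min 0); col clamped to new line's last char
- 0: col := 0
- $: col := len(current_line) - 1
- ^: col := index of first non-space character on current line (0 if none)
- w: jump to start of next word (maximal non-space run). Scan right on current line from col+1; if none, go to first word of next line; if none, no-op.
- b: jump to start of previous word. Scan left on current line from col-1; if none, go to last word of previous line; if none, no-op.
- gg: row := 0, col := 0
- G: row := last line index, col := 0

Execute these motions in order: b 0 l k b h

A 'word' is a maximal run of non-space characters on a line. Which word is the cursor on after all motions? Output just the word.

After 1 (b): row=0 col=0 char='s'
After 2 (0): row=0 col=0 char='s'
After 3 (l): row=0 col=1 char='a'
After 4 (k): row=0 col=1 char='a'
After 5 (b): row=0 col=0 char='s'
After 6 (h): row=0 col=0 char='s'

Answer: sand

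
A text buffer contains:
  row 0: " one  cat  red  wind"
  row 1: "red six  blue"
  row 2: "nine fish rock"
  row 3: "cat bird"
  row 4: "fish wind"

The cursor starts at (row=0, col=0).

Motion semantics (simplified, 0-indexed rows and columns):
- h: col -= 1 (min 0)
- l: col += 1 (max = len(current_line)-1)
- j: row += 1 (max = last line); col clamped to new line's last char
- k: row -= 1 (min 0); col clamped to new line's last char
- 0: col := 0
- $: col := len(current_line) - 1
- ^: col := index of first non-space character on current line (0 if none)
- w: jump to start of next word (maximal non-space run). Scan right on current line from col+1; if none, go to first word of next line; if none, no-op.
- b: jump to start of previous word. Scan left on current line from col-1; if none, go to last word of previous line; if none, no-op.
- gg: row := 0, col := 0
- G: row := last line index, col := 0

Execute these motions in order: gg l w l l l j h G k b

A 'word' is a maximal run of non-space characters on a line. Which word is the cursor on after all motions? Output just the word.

After 1 (gg): row=0 col=0 char='_'
After 2 (l): row=0 col=1 char='o'
After 3 (w): row=0 col=6 char='c'
After 4 (l): row=0 col=7 char='a'
After 5 (l): row=0 col=8 char='t'
After 6 (l): row=0 col=9 char='_'
After 7 (j): row=1 col=9 char='b'
After 8 (h): row=1 col=8 char='_'
After 9 (G): row=4 col=0 char='f'
After 10 (k): row=3 col=0 char='c'
After 11 (b): row=2 col=10 char='r'

Answer: rock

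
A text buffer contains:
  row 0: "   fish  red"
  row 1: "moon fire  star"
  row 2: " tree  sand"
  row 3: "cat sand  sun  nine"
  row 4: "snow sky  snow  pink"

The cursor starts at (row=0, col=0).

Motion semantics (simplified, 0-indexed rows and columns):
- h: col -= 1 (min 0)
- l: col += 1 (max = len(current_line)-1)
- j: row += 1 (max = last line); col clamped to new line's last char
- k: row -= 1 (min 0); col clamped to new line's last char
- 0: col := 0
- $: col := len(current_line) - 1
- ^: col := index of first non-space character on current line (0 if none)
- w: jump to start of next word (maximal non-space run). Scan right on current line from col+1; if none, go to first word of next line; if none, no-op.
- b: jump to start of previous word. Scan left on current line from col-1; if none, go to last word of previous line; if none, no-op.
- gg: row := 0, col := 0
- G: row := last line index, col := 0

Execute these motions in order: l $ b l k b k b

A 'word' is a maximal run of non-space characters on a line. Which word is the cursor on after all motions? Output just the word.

Answer: fish

Derivation:
After 1 (l): row=0 col=1 char='_'
After 2 ($): row=0 col=11 char='d'
After 3 (b): row=0 col=9 char='r'
After 4 (l): row=0 col=10 char='e'
After 5 (k): row=0 col=10 char='e'
After 6 (b): row=0 col=9 char='r'
After 7 (k): row=0 col=9 char='r'
After 8 (b): row=0 col=3 char='f'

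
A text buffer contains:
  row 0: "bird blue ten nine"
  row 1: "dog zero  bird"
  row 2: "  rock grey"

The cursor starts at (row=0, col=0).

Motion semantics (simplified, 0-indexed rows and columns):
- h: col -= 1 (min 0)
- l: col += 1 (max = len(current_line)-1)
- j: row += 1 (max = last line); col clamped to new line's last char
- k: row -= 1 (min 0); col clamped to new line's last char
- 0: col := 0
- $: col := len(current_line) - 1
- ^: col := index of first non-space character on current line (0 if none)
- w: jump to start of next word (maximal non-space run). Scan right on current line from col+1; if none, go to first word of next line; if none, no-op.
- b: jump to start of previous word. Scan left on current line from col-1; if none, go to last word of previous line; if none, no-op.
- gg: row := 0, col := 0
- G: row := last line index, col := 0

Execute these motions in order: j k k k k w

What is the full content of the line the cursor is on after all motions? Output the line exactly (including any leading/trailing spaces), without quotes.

After 1 (j): row=1 col=0 char='d'
After 2 (k): row=0 col=0 char='b'
After 3 (k): row=0 col=0 char='b'
After 4 (k): row=0 col=0 char='b'
After 5 (k): row=0 col=0 char='b'
After 6 (w): row=0 col=5 char='b'

Answer: bird blue ten nine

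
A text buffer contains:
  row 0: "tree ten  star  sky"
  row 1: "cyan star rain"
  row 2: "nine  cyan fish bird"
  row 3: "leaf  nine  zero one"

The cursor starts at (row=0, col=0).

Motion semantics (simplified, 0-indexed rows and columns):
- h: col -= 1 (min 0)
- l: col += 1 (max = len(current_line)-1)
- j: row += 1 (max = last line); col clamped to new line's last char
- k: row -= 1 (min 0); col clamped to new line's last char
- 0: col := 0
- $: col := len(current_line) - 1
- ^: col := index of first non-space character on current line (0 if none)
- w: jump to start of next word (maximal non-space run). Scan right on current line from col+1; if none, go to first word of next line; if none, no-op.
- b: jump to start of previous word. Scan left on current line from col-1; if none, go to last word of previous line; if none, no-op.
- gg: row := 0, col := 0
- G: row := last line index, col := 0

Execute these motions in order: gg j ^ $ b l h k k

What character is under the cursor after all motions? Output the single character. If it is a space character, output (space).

After 1 (gg): row=0 col=0 char='t'
After 2 (j): row=1 col=0 char='c'
After 3 (^): row=1 col=0 char='c'
After 4 ($): row=1 col=13 char='n'
After 5 (b): row=1 col=10 char='r'
After 6 (l): row=1 col=11 char='a'
After 7 (h): row=1 col=10 char='r'
After 8 (k): row=0 col=10 char='s'
After 9 (k): row=0 col=10 char='s'

Answer: s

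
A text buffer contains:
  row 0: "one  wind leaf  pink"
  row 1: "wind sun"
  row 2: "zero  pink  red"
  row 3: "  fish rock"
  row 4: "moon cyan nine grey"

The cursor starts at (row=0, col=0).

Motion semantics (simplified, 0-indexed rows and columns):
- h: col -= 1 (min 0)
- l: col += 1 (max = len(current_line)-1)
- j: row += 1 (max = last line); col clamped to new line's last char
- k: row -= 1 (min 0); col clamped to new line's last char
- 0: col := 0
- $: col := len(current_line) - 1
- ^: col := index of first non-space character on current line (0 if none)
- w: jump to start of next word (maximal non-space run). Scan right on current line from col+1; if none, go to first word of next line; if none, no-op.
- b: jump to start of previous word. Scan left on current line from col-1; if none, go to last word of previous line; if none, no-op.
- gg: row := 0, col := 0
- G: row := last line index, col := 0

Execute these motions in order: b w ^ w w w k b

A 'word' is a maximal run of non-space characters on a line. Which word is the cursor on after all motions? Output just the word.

After 1 (b): row=0 col=0 char='o'
After 2 (w): row=0 col=5 char='w'
After 3 (^): row=0 col=0 char='o'
After 4 (w): row=0 col=5 char='w'
After 5 (w): row=0 col=10 char='l'
After 6 (w): row=0 col=16 char='p'
After 7 (k): row=0 col=16 char='p'
After 8 (b): row=0 col=10 char='l'

Answer: leaf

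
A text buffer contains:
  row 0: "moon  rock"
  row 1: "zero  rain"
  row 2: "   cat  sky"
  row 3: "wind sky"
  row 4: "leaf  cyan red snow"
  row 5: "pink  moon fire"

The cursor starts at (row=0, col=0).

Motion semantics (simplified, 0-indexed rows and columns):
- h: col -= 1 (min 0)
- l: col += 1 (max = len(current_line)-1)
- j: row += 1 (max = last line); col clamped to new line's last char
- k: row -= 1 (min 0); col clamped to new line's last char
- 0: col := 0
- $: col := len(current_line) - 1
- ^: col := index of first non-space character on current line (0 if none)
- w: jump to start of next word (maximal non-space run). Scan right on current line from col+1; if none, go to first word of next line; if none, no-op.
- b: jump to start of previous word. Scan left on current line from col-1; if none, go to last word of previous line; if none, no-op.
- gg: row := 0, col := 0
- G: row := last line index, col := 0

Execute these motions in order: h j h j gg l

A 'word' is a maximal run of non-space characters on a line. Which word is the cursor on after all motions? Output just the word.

Answer: moon

Derivation:
After 1 (h): row=0 col=0 char='m'
After 2 (j): row=1 col=0 char='z'
After 3 (h): row=1 col=0 char='z'
After 4 (j): row=2 col=0 char='_'
After 5 (gg): row=0 col=0 char='m'
After 6 (l): row=0 col=1 char='o'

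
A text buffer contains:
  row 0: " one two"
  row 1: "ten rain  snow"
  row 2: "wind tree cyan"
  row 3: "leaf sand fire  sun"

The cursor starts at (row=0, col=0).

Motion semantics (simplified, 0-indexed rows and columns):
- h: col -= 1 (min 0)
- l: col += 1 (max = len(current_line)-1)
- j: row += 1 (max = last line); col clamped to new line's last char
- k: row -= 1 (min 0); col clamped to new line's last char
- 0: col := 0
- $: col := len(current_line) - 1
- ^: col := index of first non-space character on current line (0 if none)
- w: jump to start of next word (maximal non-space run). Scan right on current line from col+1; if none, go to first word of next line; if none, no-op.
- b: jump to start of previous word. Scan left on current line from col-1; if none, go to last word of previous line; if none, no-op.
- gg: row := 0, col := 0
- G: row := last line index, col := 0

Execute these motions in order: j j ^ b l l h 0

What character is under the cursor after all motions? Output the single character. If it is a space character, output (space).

After 1 (j): row=1 col=0 char='t'
After 2 (j): row=2 col=0 char='w'
After 3 (^): row=2 col=0 char='w'
After 4 (b): row=1 col=10 char='s'
After 5 (l): row=1 col=11 char='n'
After 6 (l): row=1 col=12 char='o'
After 7 (h): row=1 col=11 char='n'
After 8 (0): row=1 col=0 char='t'

Answer: t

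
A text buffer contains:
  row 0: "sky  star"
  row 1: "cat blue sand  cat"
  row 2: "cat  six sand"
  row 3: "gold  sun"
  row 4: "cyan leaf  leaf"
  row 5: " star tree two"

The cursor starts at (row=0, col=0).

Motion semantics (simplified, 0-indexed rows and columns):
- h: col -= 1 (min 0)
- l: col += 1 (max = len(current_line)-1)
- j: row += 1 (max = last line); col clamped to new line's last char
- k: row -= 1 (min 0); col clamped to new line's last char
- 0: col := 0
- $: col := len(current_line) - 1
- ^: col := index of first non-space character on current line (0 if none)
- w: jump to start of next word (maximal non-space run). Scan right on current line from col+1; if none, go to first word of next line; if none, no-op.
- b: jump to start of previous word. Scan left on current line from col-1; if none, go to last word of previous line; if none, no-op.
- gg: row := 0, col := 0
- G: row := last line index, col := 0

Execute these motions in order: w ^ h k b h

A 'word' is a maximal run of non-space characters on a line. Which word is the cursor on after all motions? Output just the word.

Answer: sky

Derivation:
After 1 (w): row=0 col=5 char='s'
After 2 (^): row=0 col=0 char='s'
After 3 (h): row=0 col=0 char='s'
After 4 (k): row=0 col=0 char='s'
After 5 (b): row=0 col=0 char='s'
After 6 (h): row=0 col=0 char='s'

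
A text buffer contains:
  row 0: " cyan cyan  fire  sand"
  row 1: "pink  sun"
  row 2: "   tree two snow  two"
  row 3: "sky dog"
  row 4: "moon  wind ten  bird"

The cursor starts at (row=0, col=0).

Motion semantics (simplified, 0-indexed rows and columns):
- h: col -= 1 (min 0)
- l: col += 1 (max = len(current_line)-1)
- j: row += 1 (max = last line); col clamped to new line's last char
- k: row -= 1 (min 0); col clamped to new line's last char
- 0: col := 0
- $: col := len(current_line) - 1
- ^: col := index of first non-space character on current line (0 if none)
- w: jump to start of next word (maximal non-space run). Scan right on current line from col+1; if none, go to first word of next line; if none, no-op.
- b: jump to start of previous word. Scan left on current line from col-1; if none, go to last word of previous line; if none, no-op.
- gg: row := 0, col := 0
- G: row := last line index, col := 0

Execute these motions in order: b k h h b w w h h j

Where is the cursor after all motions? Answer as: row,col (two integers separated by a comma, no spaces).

After 1 (b): row=0 col=0 char='_'
After 2 (k): row=0 col=0 char='_'
After 3 (h): row=0 col=0 char='_'
After 4 (h): row=0 col=0 char='_'
After 5 (b): row=0 col=0 char='_'
After 6 (w): row=0 col=1 char='c'
After 7 (w): row=0 col=6 char='c'
After 8 (h): row=0 col=5 char='_'
After 9 (h): row=0 col=4 char='n'
After 10 (j): row=1 col=4 char='_'

Answer: 1,4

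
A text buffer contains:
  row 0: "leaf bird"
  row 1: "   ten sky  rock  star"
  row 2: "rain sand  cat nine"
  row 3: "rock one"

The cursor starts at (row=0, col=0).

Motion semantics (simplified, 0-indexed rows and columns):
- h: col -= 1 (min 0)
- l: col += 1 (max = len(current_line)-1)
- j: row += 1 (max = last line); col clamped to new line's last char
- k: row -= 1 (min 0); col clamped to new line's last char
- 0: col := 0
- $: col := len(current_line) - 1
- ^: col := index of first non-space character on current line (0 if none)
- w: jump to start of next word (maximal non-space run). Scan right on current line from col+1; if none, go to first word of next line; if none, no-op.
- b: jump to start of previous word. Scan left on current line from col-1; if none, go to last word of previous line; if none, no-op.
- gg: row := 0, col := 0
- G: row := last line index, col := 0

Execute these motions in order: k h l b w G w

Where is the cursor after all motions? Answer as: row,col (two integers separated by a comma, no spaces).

After 1 (k): row=0 col=0 char='l'
After 2 (h): row=0 col=0 char='l'
After 3 (l): row=0 col=1 char='e'
After 4 (b): row=0 col=0 char='l'
After 5 (w): row=0 col=5 char='b'
After 6 (G): row=3 col=0 char='r'
After 7 (w): row=3 col=5 char='o'

Answer: 3,5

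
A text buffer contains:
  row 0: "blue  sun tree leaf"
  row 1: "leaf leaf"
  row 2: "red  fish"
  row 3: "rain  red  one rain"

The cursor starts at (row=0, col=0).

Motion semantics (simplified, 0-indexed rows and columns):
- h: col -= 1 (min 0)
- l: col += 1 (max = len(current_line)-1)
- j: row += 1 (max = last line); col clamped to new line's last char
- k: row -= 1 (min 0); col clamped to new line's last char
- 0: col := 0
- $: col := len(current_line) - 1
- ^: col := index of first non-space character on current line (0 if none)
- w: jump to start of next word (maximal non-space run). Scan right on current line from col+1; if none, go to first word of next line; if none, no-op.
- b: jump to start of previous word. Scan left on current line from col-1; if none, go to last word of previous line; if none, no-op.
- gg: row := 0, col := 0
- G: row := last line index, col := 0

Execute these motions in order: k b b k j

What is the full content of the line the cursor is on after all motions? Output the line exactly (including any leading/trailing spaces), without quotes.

After 1 (k): row=0 col=0 char='b'
After 2 (b): row=0 col=0 char='b'
After 3 (b): row=0 col=0 char='b'
After 4 (k): row=0 col=0 char='b'
After 5 (j): row=1 col=0 char='l'

Answer: leaf leaf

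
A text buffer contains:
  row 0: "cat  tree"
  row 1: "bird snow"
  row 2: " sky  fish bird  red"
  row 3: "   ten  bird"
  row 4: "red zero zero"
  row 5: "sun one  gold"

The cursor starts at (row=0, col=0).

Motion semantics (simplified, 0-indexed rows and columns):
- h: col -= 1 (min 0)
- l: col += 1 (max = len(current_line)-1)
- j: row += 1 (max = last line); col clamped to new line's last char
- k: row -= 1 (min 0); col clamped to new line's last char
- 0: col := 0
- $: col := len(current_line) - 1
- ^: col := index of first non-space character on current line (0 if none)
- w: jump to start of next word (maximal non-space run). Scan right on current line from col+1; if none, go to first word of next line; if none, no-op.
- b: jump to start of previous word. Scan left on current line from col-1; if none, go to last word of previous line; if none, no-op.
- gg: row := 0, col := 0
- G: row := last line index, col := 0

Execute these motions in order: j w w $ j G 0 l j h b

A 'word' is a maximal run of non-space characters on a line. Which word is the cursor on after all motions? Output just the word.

After 1 (j): row=1 col=0 char='b'
After 2 (w): row=1 col=5 char='s'
After 3 (w): row=2 col=1 char='s'
After 4 ($): row=2 col=19 char='d'
After 5 (j): row=3 col=11 char='d'
After 6 (G): row=5 col=0 char='s'
After 7 (0): row=5 col=0 char='s'
After 8 (l): row=5 col=1 char='u'
After 9 (j): row=5 col=1 char='u'
After 10 (h): row=5 col=0 char='s'
After 11 (b): row=4 col=9 char='z'

Answer: zero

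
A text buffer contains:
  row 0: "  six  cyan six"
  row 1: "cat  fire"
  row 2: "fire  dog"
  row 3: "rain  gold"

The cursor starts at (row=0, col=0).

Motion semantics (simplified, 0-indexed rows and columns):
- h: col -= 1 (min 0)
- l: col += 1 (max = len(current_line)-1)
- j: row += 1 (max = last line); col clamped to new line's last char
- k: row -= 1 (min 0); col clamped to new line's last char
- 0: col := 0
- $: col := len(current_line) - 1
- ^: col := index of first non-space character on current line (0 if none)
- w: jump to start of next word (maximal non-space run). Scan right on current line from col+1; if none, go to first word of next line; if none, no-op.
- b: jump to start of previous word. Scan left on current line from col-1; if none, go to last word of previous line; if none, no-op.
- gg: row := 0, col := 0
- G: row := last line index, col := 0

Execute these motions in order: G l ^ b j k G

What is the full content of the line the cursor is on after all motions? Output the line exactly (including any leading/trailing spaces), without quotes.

After 1 (G): row=3 col=0 char='r'
After 2 (l): row=3 col=1 char='a'
After 3 (^): row=3 col=0 char='r'
After 4 (b): row=2 col=6 char='d'
After 5 (j): row=3 col=6 char='g'
After 6 (k): row=2 col=6 char='d'
After 7 (G): row=3 col=0 char='r'

Answer: rain  gold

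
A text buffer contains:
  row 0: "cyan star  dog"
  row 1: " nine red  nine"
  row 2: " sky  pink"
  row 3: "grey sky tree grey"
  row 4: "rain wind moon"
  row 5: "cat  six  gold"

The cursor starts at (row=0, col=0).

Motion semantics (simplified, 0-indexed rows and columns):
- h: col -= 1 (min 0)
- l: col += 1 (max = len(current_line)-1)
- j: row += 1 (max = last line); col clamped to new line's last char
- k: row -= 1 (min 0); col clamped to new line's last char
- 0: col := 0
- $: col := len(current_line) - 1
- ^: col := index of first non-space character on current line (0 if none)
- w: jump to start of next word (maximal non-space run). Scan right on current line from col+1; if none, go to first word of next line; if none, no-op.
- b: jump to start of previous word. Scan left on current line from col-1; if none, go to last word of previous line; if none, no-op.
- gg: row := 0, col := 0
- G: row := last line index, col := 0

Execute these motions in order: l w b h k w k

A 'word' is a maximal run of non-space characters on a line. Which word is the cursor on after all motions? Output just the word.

Answer: star

Derivation:
After 1 (l): row=0 col=1 char='y'
After 2 (w): row=0 col=5 char='s'
After 3 (b): row=0 col=0 char='c'
After 4 (h): row=0 col=0 char='c'
After 5 (k): row=0 col=0 char='c'
After 6 (w): row=0 col=5 char='s'
After 7 (k): row=0 col=5 char='s'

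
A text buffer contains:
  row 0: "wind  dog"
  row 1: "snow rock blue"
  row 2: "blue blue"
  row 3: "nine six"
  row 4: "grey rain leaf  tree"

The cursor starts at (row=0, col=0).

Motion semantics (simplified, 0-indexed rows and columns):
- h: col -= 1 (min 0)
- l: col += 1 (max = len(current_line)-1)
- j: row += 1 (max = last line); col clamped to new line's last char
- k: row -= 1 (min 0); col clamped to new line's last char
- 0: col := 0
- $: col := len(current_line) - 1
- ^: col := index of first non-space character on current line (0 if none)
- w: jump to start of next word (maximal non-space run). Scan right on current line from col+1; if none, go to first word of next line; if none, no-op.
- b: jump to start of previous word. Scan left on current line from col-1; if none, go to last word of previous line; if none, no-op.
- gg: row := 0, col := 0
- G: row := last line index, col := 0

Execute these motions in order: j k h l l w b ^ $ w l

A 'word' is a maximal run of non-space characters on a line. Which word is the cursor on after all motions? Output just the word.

Answer: snow

Derivation:
After 1 (j): row=1 col=0 char='s'
After 2 (k): row=0 col=0 char='w'
After 3 (h): row=0 col=0 char='w'
After 4 (l): row=0 col=1 char='i'
After 5 (l): row=0 col=2 char='n'
After 6 (w): row=0 col=6 char='d'
After 7 (b): row=0 col=0 char='w'
After 8 (^): row=0 col=0 char='w'
After 9 ($): row=0 col=8 char='g'
After 10 (w): row=1 col=0 char='s'
After 11 (l): row=1 col=1 char='n'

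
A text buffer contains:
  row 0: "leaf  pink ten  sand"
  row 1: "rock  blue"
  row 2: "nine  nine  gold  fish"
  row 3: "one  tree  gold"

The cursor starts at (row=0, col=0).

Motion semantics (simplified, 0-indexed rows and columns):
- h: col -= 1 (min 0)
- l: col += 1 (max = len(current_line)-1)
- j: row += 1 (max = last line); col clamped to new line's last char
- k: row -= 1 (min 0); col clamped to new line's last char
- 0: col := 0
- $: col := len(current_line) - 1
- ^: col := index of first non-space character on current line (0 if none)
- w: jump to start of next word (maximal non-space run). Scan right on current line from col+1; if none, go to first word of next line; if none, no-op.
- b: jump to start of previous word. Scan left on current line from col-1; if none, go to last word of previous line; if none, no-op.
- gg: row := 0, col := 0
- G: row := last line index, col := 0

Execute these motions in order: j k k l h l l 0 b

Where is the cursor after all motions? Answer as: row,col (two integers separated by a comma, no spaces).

After 1 (j): row=1 col=0 char='r'
After 2 (k): row=0 col=0 char='l'
After 3 (k): row=0 col=0 char='l'
After 4 (l): row=0 col=1 char='e'
After 5 (h): row=0 col=0 char='l'
After 6 (l): row=0 col=1 char='e'
After 7 (l): row=0 col=2 char='a'
After 8 (0): row=0 col=0 char='l'
After 9 (b): row=0 col=0 char='l'

Answer: 0,0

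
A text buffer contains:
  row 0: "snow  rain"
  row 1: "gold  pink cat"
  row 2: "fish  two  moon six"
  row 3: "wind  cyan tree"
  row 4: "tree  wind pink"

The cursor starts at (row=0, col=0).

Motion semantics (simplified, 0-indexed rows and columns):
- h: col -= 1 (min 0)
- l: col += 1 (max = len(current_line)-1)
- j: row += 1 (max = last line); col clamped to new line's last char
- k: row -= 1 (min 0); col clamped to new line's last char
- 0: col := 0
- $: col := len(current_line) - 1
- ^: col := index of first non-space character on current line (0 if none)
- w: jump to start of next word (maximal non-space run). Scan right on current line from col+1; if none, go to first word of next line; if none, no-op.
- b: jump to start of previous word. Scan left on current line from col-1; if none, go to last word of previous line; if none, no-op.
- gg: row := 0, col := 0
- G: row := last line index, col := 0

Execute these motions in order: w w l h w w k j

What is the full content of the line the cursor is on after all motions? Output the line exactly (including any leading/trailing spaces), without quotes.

Answer: gold  pink cat

Derivation:
After 1 (w): row=0 col=6 char='r'
After 2 (w): row=1 col=0 char='g'
After 3 (l): row=1 col=1 char='o'
After 4 (h): row=1 col=0 char='g'
After 5 (w): row=1 col=6 char='p'
After 6 (w): row=1 col=11 char='c'
After 7 (k): row=0 col=9 char='n'
After 8 (j): row=1 col=9 char='k'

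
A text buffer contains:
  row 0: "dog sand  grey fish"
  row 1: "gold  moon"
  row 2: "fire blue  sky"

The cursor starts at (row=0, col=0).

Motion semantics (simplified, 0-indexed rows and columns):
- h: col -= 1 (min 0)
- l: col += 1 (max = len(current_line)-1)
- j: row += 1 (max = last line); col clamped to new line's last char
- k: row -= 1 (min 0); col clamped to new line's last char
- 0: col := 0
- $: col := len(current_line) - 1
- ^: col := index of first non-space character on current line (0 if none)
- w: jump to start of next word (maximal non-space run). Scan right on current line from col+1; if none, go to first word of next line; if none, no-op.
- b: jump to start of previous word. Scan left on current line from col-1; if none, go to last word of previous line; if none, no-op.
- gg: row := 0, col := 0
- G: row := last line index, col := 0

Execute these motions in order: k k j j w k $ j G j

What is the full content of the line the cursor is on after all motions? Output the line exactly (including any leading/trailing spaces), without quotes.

After 1 (k): row=0 col=0 char='d'
After 2 (k): row=0 col=0 char='d'
After 3 (j): row=1 col=0 char='g'
After 4 (j): row=2 col=0 char='f'
After 5 (w): row=2 col=5 char='b'
After 6 (k): row=1 col=5 char='_'
After 7 ($): row=1 col=9 char='n'
After 8 (j): row=2 col=9 char='_'
After 9 (G): row=2 col=0 char='f'
After 10 (j): row=2 col=0 char='f'

Answer: fire blue  sky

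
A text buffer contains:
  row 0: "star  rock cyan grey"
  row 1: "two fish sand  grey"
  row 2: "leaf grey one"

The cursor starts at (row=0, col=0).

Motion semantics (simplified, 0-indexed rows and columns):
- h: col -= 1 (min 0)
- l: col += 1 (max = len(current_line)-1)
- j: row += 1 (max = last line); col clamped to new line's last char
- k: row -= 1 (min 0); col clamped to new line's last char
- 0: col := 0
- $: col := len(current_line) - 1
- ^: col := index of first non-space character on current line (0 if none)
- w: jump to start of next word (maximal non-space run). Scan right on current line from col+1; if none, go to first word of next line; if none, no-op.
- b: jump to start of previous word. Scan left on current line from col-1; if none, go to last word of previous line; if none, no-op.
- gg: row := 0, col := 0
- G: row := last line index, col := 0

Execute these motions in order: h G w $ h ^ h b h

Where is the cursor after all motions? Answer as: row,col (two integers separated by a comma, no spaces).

After 1 (h): row=0 col=0 char='s'
After 2 (G): row=2 col=0 char='l'
After 3 (w): row=2 col=5 char='g'
After 4 ($): row=2 col=12 char='e'
After 5 (h): row=2 col=11 char='n'
After 6 (^): row=2 col=0 char='l'
After 7 (h): row=2 col=0 char='l'
After 8 (b): row=1 col=15 char='g'
After 9 (h): row=1 col=14 char='_'

Answer: 1,14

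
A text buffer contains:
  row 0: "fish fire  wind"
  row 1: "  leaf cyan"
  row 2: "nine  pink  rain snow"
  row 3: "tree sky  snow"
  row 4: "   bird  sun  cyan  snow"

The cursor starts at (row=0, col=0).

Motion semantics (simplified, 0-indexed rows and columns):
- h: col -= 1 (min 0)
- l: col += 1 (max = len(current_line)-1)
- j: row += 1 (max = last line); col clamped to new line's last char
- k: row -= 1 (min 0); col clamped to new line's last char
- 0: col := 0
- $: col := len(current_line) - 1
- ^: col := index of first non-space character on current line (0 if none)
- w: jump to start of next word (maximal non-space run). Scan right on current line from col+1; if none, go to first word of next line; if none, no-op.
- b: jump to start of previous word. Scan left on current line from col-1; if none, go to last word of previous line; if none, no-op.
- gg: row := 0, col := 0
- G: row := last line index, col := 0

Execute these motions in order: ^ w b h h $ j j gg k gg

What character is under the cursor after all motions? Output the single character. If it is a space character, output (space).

Answer: f

Derivation:
After 1 (^): row=0 col=0 char='f'
After 2 (w): row=0 col=5 char='f'
After 3 (b): row=0 col=0 char='f'
After 4 (h): row=0 col=0 char='f'
After 5 (h): row=0 col=0 char='f'
After 6 ($): row=0 col=14 char='d'
After 7 (j): row=1 col=10 char='n'
After 8 (j): row=2 col=10 char='_'
After 9 (gg): row=0 col=0 char='f'
After 10 (k): row=0 col=0 char='f'
After 11 (gg): row=0 col=0 char='f'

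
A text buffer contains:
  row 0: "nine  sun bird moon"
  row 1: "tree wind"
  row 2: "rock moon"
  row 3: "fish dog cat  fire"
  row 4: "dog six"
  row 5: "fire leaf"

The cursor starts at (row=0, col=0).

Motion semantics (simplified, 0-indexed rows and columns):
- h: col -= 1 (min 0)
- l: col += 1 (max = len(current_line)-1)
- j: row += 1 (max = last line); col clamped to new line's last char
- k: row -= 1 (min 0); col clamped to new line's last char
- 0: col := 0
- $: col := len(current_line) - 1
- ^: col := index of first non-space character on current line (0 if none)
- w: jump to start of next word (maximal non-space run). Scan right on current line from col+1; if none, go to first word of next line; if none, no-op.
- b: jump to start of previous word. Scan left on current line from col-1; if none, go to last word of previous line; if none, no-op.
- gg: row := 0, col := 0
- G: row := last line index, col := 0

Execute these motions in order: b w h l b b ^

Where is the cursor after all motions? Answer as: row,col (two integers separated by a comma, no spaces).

After 1 (b): row=0 col=0 char='n'
After 2 (w): row=0 col=6 char='s'
After 3 (h): row=0 col=5 char='_'
After 4 (l): row=0 col=6 char='s'
After 5 (b): row=0 col=0 char='n'
After 6 (b): row=0 col=0 char='n'
After 7 (^): row=0 col=0 char='n'

Answer: 0,0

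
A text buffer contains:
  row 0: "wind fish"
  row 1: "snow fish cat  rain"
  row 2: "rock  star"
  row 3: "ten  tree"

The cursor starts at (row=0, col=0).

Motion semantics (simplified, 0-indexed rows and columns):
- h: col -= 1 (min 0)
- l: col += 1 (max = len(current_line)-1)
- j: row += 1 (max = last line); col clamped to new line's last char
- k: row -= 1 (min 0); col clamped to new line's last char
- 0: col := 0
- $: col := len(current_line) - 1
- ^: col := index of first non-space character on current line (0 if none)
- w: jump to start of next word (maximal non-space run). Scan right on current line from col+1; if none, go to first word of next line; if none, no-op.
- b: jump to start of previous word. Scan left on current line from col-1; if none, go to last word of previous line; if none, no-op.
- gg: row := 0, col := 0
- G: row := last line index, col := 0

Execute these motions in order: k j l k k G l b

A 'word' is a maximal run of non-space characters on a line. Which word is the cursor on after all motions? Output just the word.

After 1 (k): row=0 col=0 char='w'
After 2 (j): row=1 col=0 char='s'
After 3 (l): row=1 col=1 char='n'
After 4 (k): row=0 col=1 char='i'
After 5 (k): row=0 col=1 char='i'
After 6 (G): row=3 col=0 char='t'
After 7 (l): row=3 col=1 char='e'
After 8 (b): row=3 col=0 char='t'

Answer: ten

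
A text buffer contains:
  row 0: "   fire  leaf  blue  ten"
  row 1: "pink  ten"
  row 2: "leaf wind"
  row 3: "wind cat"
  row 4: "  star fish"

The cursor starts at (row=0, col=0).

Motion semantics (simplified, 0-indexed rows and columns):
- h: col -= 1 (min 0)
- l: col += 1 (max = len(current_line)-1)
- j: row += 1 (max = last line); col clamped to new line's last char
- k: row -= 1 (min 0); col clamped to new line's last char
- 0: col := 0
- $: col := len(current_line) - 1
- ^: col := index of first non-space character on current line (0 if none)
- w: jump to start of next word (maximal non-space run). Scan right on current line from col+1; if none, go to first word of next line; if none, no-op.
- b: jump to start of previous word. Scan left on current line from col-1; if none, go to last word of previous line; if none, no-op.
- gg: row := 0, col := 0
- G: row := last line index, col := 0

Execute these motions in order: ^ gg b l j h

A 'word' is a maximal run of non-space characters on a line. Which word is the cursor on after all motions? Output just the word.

After 1 (^): row=0 col=3 char='f'
After 2 (gg): row=0 col=0 char='_'
After 3 (b): row=0 col=0 char='_'
After 4 (l): row=0 col=1 char='_'
After 5 (j): row=1 col=1 char='i'
After 6 (h): row=1 col=0 char='p'

Answer: pink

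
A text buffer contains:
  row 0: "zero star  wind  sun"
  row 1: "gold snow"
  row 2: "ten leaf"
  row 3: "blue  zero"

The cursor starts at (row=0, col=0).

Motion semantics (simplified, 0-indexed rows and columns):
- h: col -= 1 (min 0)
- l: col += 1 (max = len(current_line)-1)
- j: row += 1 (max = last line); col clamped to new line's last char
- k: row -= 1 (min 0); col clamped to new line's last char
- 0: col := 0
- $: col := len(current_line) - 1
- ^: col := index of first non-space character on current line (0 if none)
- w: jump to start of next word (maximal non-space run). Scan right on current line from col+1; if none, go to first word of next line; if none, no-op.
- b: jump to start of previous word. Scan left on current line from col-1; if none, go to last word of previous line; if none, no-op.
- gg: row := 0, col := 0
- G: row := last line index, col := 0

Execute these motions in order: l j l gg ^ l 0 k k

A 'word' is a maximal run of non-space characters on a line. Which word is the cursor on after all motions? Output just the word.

Answer: zero

Derivation:
After 1 (l): row=0 col=1 char='e'
After 2 (j): row=1 col=1 char='o'
After 3 (l): row=1 col=2 char='l'
After 4 (gg): row=0 col=0 char='z'
After 5 (^): row=0 col=0 char='z'
After 6 (l): row=0 col=1 char='e'
After 7 (0): row=0 col=0 char='z'
After 8 (k): row=0 col=0 char='z'
After 9 (k): row=0 col=0 char='z'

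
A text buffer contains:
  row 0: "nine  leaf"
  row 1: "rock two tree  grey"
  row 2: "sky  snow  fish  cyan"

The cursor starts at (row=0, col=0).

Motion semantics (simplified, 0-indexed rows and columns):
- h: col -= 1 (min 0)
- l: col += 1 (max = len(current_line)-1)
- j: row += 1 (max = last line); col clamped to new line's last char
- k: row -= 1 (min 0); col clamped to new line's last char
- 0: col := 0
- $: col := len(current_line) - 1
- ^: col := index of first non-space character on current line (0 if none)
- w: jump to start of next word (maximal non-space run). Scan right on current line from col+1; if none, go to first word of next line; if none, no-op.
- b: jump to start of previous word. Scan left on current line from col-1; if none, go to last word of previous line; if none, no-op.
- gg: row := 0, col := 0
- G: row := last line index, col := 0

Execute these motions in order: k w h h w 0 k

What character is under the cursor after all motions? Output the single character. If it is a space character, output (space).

Answer: n

Derivation:
After 1 (k): row=0 col=0 char='n'
After 2 (w): row=0 col=6 char='l'
After 3 (h): row=0 col=5 char='_'
After 4 (h): row=0 col=4 char='_'
After 5 (w): row=0 col=6 char='l'
After 6 (0): row=0 col=0 char='n'
After 7 (k): row=0 col=0 char='n'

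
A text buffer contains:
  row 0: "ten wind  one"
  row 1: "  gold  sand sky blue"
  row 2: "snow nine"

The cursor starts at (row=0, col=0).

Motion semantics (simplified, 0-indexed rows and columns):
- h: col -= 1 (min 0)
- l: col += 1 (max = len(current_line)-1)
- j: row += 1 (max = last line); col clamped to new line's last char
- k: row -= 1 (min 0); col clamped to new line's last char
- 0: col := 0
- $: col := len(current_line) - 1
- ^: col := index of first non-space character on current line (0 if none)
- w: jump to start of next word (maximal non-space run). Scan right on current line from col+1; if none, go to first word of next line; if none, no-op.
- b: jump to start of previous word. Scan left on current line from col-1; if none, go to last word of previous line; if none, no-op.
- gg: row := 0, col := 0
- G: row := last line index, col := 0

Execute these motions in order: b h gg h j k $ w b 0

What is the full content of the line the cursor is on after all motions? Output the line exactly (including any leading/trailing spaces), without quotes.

After 1 (b): row=0 col=0 char='t'
After 2 (h): row=0 col=0 char='t'
After 3 (gg): row=0 col=0 char='t'
After 4 (h): row=0 col=0 char='t'
After 5 (j): row=1 col=0 char='_'
After 6 (k): row=0 col=0 char='t'
After 7 ($): row=0 col=12 char='e'
After 8 (w): row=1 col=2 char='g'
After 9 (b): row=0 col=10 char='o'
After 10 (0): row=0 col=0 char='t'

Answer: ten wind  one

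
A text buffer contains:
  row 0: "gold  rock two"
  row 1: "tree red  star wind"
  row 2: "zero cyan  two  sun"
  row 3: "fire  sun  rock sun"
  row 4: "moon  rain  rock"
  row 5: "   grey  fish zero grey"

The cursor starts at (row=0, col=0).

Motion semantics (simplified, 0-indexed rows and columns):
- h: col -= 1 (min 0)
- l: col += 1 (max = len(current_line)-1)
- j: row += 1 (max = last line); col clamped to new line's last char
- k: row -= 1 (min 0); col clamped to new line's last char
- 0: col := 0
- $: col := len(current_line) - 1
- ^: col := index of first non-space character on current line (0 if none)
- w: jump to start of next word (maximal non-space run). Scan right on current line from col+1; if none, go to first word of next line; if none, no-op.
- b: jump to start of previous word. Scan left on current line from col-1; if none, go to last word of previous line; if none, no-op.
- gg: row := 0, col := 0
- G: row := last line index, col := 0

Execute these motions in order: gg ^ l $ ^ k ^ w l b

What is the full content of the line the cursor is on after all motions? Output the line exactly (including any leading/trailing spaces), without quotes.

After 1 (gg): row=0 col=0 char='g'
After 2 (^): row=0 col=0 char='g'
After 3 (l): row=0 col=1 char='o'
After 4 ($): row=0 col=13 char='o'
After 5 (^): row=0 col=0 char='g'
After 6 (k): row=0 col=0 char='g'
After 7 (^): row=0 col=0 char='g'
After 8 (w): row=0 col=6 char='r'
After 9 (l): row=0 col=7 char='o'
After 10 (b): row=0 col=6 char='r'

Answer: gold  rock two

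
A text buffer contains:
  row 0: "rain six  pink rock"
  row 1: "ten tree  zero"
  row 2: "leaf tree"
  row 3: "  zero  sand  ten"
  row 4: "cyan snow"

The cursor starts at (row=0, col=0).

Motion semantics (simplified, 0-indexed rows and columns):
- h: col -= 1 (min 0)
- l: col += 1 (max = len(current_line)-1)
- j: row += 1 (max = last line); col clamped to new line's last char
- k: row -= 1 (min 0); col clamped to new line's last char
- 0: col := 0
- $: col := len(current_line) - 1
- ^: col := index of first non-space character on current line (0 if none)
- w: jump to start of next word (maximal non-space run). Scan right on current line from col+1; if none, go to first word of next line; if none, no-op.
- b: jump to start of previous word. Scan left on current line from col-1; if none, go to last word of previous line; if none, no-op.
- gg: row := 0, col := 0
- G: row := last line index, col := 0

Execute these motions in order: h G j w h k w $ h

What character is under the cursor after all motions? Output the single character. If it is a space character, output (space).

After 1 (h): row=0 col=0 char='r'
After 2 (G): row=4 col=0 char='c'
After 3 (j): row=4 col=0 char='c'
After 4 (w): row=4 col=5 char='s'
After 5 (h): row=4 col=4 char='_'
After 6 (k): row=3 col=4 char='r'
After 7 (w): row=3 col=8 char='s'
After 8 ($): row=3 col=16 char='n'
After 9 (h): row=3 col=15 char='e'

Answer: e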